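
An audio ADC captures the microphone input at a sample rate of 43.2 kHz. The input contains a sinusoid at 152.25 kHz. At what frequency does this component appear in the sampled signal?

152.25 kHz mod fs = 22.65 kHz.
22.65 kHz > fs/2 = 21.6 kHz, folds to fs − 22.65 kHz = 20.55 kHz.

20.55 kHz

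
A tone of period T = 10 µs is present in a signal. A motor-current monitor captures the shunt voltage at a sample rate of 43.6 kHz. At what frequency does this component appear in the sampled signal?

12.8 kHz

T = 10 µs → f = 1/T = 100 kHz.
100 kHz mod fs = 12.8 kHz.
12.8 kHz ≤ fs/2 = 21.8 kHz, appears at 12.8 kHz.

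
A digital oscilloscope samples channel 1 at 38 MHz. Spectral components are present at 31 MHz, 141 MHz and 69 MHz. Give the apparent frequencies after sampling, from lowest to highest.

7 MHz, 11 MHz

fs/2 = 19 MHz.
31 MHz > fs/2 = 19 MHz, folds to fs − 31 MHz = 7 MHz.
141 MHz mod fs = 27 MHz.
27 MHz > fs/2 = 19 MHz, folds to fs − 27 MHz = 11 MHz.
69 MHz mod fs = 31 MHz.
31 MHz > fs/2 = 19 MHz, folds to fs − 31 MHz = 7 MHz.
Distinct values: {7 MHz, 11 MHz}.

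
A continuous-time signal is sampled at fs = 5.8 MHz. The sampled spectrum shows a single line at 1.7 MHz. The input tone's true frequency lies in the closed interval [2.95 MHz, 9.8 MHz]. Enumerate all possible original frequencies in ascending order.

Frequencies that alias to 1.7 MHz are k·fs ± 1.7 MHz for integer k ≥ 0.
k=0: 1.7 MHz.
k=1: 4.1 MHz, 7.5 MHz.
k=2: 9.9 MHz, 13.3 MHz.
Within [2.95 MHz, 9.8 MHz]: 4.1 MHz, 7.5 MHz.

4.1 MHz, 7.5 MHz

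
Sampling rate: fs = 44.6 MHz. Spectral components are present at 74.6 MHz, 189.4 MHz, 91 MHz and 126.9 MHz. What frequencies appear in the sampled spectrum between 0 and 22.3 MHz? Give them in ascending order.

1.8 MHz, 6.9 MHz, 11 MHz, 14.6 MHz

fs/2 = 22.3 MHz.
74.6 MHz mod fs = 30 MHz.
30 MHz > fs/2 = 22.3 MHz, folds to fs − 30 MHz = 14.6 MHz.
189.4 MHz mod fs = 11 MHz.
11 MHz ≤ fs/2 = 22.3 MHz, appears at 11 MHz.
91 MHz mod fs = 1.8 MHz.
1.8 MHz ≤ fs/2 = 22.3 MHz, appears at 1.8 MHz.
126.9 MHz mod fs = 37.7 MHz.
37.7 MHz > fs/2 = 22.3 MHz, folds to fs − 37.7 MHz = 6.9 MHz.
Distinct values: {1.8 MHz, 6.9 MHz, 11 MHz, 14.6 MHz}.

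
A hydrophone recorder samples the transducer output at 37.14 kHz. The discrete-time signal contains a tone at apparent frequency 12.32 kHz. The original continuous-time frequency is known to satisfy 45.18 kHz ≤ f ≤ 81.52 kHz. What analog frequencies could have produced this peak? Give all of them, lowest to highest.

49.46 kHz, 61.96 kHz

Frequencies that alias to 12.32 kHz are k·fs ± 12.32 kHz for integer k ≥ 0.
k=0: 12.32 kHz.
k=1: 24.82 kHz, 49.46 kHz.
k=2: 61.96 kHz, 86.6 kHz.
k=3: 99.1 kHz, 123.74 kHz.
Within [45.18 kHz, 81.52 kHz]: 49.46 kHz, 61.96 kHz.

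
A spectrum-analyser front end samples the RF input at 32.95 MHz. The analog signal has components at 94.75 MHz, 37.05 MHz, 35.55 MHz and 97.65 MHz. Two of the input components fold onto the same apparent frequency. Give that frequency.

fs/2 = 16.475 MHz.
94.75 MHz mod fs = 28.85 MHz.
28.85 MHz > fs/2 = 16.475 MHz, folds to fs − 28.85 MHz = 4.1 MHz.
37.05 MHz mod fs = 4.1 MHz.
4.1 MHz ≤ fs/2 = 16.475 MHz, appears at 4.1 MHz.
35.55 MHz mod fs = 2.6 MHz.
2.6 MHz ≤ fs/2 = 16.475 MHz, appears at 2.6 MHz.
97.65 MHz mod fs = 31.75 MHz.
31.75 MHz > fs/2 = 16.475 MHz, folds to fs − 31.75 MHz = 1.2 MHz.
37.05 MHz and 94.75 MHz both map to 4.1 MHz.

4.1 MHz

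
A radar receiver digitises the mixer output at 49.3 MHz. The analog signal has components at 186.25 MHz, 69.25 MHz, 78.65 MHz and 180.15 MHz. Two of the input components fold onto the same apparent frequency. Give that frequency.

fs/2 = 24.65 MHz.
186.25 MHz mod fs = 38.35 MHz.
38.35 MHz > fs/2 = 24.65 MHz, folds to fs − 38.35 MHz = 10.95 MHz.
69.25 MHz mod fs = 19.95 MHz.
19.95 MHz ≤ fs/2 = 24.65 MHz, appears at 19.95 MHz.
78.65 MHz mod fs = 29.35 MHz.
29.35 MHz > fs/2 = 24.65 MHz, folds to fs − 29.35 MHz = 19.95 MHz.
180.15 MHz mod fs = 32.25 MHz.
32.25 MHz > fs/2 = 24.65 MHz, folds to fs − 32.25 MHz = 17.05 MHz.
69.25 MHz and 78.65 MHz both map to 19.95 MHz.

19.95 MHz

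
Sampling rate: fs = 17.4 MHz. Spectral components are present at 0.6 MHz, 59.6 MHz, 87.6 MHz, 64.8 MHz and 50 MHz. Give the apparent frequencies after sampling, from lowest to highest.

fs/2 = 8.7 MHz.
0.6 MHz ≤ fs/2 = 8.7 MHz, passes unchanged.
59.6 MHz mod fs = 7.4 MHz.
7.4 MHz ≤ fs/2 = 8.7 MHz, appears at 7.4 MHz.
87.6 MHz mod fs = 0.6 MHz.
0.6 MHz ≤ fs/2 = 8.7 MHz, appears at 0.6 MHz.
64.8 MHz mod fs = 12.6 MHz.
12.6 MHz > fs/2 = 8.7 MHz, folds to fs − 12.6 MHz = 4.8 MHz.
50 MHz mod fs = 15.2 MHz.
15.2 MHz > fs/2 = 8.7 MHz, folds to fs − 15.2 MHz = 2.2 MHz.
Distinct values: {0.6 MHz, 2.2 MHz, 4.8 MHz, 7.4 MHz}.

0.6 MHz, 2.2 MHz, 4.8 MHz, 7.4 MHz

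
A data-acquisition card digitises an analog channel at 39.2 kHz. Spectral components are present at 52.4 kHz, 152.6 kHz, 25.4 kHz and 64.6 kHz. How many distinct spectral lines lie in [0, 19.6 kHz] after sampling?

3

fs/2 = 19.6 kHz.
52.4 kHz mod fs = 13.2 kHz.
13.2 kHz ≤ fs/2 = 19.6 kHz, appears at 13.2 kHz.
152.6 kHz mod fs = 35 kHz.
35 kHz > fs/2 = 19.6 kHz, folds to fs − 35 kHz = 4.2 kHz.
25.4 kHz > fs/2 = 19.6 kHz, folds to fs − 25.4 kHz = 13.8 kHz.
64.6 kHz mod fs = 25.4 kHz.
25.4 kHz > fs/2 = 19.6 kHz, folds to fs − 25.4 kHz = 13.8 kHz.
Distinct values: {4.2 kHz, 13.2 kHz, 13.8 kHz} → 3.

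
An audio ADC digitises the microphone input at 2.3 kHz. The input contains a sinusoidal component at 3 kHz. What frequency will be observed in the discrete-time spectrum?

0.7 kHz

3 kHz mod fs = 0.7 kHz.
0.7 kHz ≤ fs/2 = 1.15 kHz, appears at 0.7 kHz.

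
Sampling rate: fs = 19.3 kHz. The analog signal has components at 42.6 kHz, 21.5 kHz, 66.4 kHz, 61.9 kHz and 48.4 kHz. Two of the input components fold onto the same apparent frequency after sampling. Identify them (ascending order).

42.6 kHz, 61.9 kHz

fs/2 = 9.65 kHz.
42.6 kHz mod fs = 4 kHz.
4 kHz ≤ fs/2 = 9.65 kHz, appears at 4 kHz.
21.5 kHz mod fs = 2.2 kHz.
2.2 kHz ≤ fs/2 = 9.65 kHz, appears at 2.2 kHz.
66.4 kHz mod fs = 8.5 kHz.
8.5 kHz ≤ fs/2 = 9.65 kHz, appears at 8.5 kHz.
61.9 kHz mod fs = 4 kHz.
4 kHz ≤ fs/2 = 9.65 kHz, appears at 4 kHz.
48.4 kHz mod fs = 9.8 kHz.
9.8 kHz > fs/2 = 9.65 kHz, folds to fs − 9.8 kHz = 9.5 kHz.
42.6 kHz and 61.9 kHz both map to 4 kHz.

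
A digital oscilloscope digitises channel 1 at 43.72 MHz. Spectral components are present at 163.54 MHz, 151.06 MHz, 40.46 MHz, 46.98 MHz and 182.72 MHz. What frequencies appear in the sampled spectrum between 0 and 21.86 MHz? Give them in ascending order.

3.26 MHz, 7.84 MHz, 11.34 MHz, 19.9 MHz

fs/2 = 21.86 MHz.
163.54 MHz mod fs = 32.38 MHz.
32.38 MHz > fs/2 = 21.86 MHz, folds to fs − 32.38 MHz = 11.34 MHz.
151.06 MHz mod fs = 19.9 MHz.
19.9 MHz ≤ fs/2 = 21.86 MHz, appears at 19.9 MHz.
40.46 MHz > fs/2 = 21.86 MHz, folds to fs − 40.46 MHz = 3.26 MHz.
46.98 MHz mod fs = 3.26 MHz.
3.26 MHz ≤ fs/2 = 21.86 MHz, appears at 3.26 MHz.
182.72 MHz mod fs = 7.84 MHz.
7.84 MHz ≤ fs/2 = 21.86 MHz, appears at 7.84 MHz.
Distinct values: {3.26 MHz, 7.84 MHz, 11.34 MHz, 19.9 MHz}.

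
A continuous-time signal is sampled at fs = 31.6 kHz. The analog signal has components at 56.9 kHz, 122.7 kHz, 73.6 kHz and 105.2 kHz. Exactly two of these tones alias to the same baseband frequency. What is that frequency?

fs/2 = 15.8 kHz.
56.9 kHz mod fs = 25.3 kHz.
25.3 kHz > fs/2 = 15.8 kHz, folds to fs − 25.3 kHz = 6.3 kHz.
122.7 kHz mod fs = 27.9 kHz.
27.9 kHz > fs/2 = 15.8 kHz, folds to fs − 27.9 kHz = 3.7 kHz.
73.6 kHz mod fs = 10.4 kHz.
10.4 kHz ≤ fs/2 = 15.8 kHz, appears at 10.4 kHz.
105.2 kHz mod fs = 10.4 kHz.
10.4 kHz ≤ fs/2 = 15.8 kHz, appears at 10.4 kHz.
73.6 kHz and 105.2 kHz both map to 10.4 kHz.

10.4 kHz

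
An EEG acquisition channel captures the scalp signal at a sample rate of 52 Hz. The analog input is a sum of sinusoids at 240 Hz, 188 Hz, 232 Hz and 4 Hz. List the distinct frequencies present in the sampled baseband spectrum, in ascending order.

4 Hz, 20 Hz, 24 Hz

fs/2 = 26 Hz.
240 Hz mod fs = 32 Hz.
32 Hz > fs/2 = 26 Hz, folds to fs − 32 Hz = 20 Hz.
188 Hz mod fs = 32 Hz.
32 Hz > fs/2 = 26 Hz, folds to fs − 32 Hz = 20 Hz.
232 Hz mod fs = 24 Hz.
24 Hz ≤ fs/2 = 26 Hz, appears at 24 Hz.
4 Hz ≤ fs/2 = 26 Hz, passes unchanged.
Distinct values: {4 Hz, 20 Hz, 24 Hz}.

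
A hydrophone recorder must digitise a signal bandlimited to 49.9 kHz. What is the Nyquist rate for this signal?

99.8 kHz

Nyquist rate = 2 × 49.9 kHz = 99.8 kHz.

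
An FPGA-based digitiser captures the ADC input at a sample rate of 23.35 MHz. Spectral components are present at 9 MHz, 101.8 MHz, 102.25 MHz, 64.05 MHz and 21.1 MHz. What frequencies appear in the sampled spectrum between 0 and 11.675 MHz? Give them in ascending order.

fs/2 = 11.675 MHz.
9 MHz ≤ fs/2 = 11.675 MHz, passes unchanged.
101.8 MHz mod fs = 8.4 MHz.
8.4 MHz ≤ fs/2 = 11.675 MHz, appears at 8.4 MHz.
102.25 MHz mod fs = 8.85 MHz.
8.85 MHz ≤ fs/2 = 11.675 MHz, appears at 8.85 MHz.
64.05 MHz mod fs = 17.35 MHz.
17.35 MHz > fs/2 = 11.675 MHz, folds to fs − 17.35 MHz = 6 MHz.
21.1 MHz > fs/2 = 11.675 MHz, folds to fs − 21.1 MHz = 2.25 MHz.
Distinct values: {2.25 MHz, 6 MHz, 8.4 MHz, 8.85 MHz, 9 MHz}.

2.25 MHz, 6 MHz, 8.4 MHz, 8.85 MHz, 9 MHz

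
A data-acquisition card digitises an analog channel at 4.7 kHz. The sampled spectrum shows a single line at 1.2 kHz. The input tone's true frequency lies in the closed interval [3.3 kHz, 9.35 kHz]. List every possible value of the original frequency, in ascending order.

3.5 kHz, 5.9 kHz, 8.2 kHz

Frequencies that alias to 1.2 kHz are k·fs ± 1.2 kHz for integer k ≥ 0.
k=0: 1.2 kHz.
k=1: 3.5 kHz, 5.9 kHz.
k=2: 8.2 kHz, 10.6 kHz.
k=3: 12.9 kHz, 15.3 kHz.
Within [3.3 kHz, 9.35 kHz]: 3.5 kHz, 5.9 kHz, 8.2 kHz.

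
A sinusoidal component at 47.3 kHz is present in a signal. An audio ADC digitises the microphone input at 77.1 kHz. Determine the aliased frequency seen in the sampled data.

47.3 kHz > fs/2 = 38.55 kHz, folds to fs − 47.3 kHz = 29.8 kHz.

29.8 kHz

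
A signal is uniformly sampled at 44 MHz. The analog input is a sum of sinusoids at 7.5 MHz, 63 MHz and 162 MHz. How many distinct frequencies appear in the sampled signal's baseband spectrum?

fs/2 = 22 MHz.
7.5 MHz ≤ fs/2 = 22 MHz, passes unchanged.
63 MHz mod fs = 19 MHz.
19 MHz ≤ fs/2 = 22 MHz, appears at 19 MHz.
162 MHz mod fs = 30 MHz.
30 MHz > fs/2 = 22 MHz, folds to fs − 30 MHz = 14 MHz.
Distinct values: {7.5 MHz, 14 MHz, 19 MHz} → 3.

3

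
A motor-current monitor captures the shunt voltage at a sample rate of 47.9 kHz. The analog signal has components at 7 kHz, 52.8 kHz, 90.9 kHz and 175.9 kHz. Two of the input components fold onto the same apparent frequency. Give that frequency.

fs/2 = 23.95 kHz.
7 kHz ≤ fs/2 = 23.95 kHz, passes unchanged.
52.8 kHz mod fs = 4.9 kHz.
4.9 kHz ≤ fs/2 = 23.95 kHz, appears at 4.9 kHz.
90.9 kHz mod fs = 43 kHz.
43 kHz > fs/2 = 23.95 kHz, folds to fs − 43 kHz = 4.9 kHz.
175.9 kHz mod fs = 32.2 kHz.
32.2 kHz > fs/2 = 23.95 kHz, folds to fs − 32.2 kHz = 15.7 kHz.
52.8 kHz and 90.9 kHz both map to 4.9 kHz.

4.9 kHz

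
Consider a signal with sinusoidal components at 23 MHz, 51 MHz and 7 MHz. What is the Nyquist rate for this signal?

Highest-frequency component: 51 MHz.
Nyquist rate = 2 × 51 MHz = 102 MHz.

102 MHz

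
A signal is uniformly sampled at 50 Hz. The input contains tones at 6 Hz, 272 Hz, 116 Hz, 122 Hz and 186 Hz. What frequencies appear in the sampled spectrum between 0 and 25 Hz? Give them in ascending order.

fs/2 = 25 Hz.
6 Hz ≤ fs/2 = 25 Hz, passes unchanged.
272 Hz mod fs = 22 Hz.
22 Hz ≤ fs/2 = 25 Hz, appears at 22 Hz.
116 Hz mod fs = 16 Hz.
16 Hz ≤ fs/2 = 25 Hz, appears at 16 Hz.
122 Hz mod fs = 22 Hz.
22 Hz ≤ fs/2 = 25 Hz, appears at 22 Hz.
186 Hz mod fs = 36 Hz.
36 Hz > fs/2 = 25 Hz, folds to fs − 36 Hz = 14 Hz.
Distinct values: {6 Hz, 14 Hz, 16 Hz, 22 Hz}.

6 Hz, 14 Hz, 16 Hz, 22 Hz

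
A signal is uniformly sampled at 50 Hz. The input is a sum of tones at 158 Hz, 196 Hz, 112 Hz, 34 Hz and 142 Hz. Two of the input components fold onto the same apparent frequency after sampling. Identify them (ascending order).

142 Hz, 158 Hz

fs/2 = 25 Hz.
158 Hz mod fs = 8 Hz.
8 Hz ≤ fs/2 = 25 Hz, appears at 8 Hz.
196 Hz mod fs = 46 Hz.
46 Hz > fs/2 = 25 Hz, folds to fs − 46 Hz = 4 Hz.
112 Hz mod fs = 12 Hz.
12 Hz ≤ fs/2 = 25 Hz, appears at 12 Hz.
34 Hz > fs/2 = 25 Hz, folds to fs − 34 Hz = 16 Hz.
142 Hz mod fs = 42 Hz.
42 Hz > fs/2 = 25 Hz, folds to fs − 42 Hz = 8 Hz.
142 Hz and 158 Hz both map to 8 Hz.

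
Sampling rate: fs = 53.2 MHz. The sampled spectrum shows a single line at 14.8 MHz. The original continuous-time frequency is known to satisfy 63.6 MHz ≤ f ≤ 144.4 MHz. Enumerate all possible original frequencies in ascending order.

Frequencies that alias to 14.8 MHz are k·fs ± 14.8 MHz for integer k ≥ 0.
k=0: 14.8 MHz.
k=1: 38.4 MHz, 68 MHz.
k=2: 91.6 MHz, 121.2 MHz.
k=3: 144.8 MHz, 174.4 MHz.
Within [63.6 MHz, 144.4 MHz]: 68 MHz, 91.6 MHz, 121.2 MHz.

68 MHz, 91.6 MHz, 121.2 MHz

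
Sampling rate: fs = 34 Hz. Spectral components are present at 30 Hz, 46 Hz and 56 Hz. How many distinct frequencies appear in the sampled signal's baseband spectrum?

2

fs/2 = 17 Hz.
30 Hz > fs/2 = 17 Hz, folds to fs − 30 Hz = 4 Hz.
46 Hz mod fs = 12 Hz.
12 Hz ≤ fs/2 = 17 Hz, appears at 12 Hz.
56 Hz mod fs = 22 Hz.
22 Hz > fs/2 = 17 Hz, folds to fs − 22 Hz = 12 Hz.
Distinct values: {4 Hz, 12 Hz} → 2.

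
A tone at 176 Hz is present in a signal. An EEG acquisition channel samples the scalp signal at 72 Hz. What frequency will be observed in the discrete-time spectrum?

176 Hz mod fs = 32 Hz.
32 Hz ≤ fs/2 = 36 Hz, appears at 32 Hz.

32 Hz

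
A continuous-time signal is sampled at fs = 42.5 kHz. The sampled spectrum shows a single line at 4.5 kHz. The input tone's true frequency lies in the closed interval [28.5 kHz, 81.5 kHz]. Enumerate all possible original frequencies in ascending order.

Frequencies that alias to 4.5 kHz are k·fs ± 4.5 kHz for integer k ≥ 0.
k=0: 4.5 kHz.
k=1: 38 kHz, 47 kHz.
k=2: 80.5 kHz, 89.5 kHz.
k=3: 123 kHz, 132 kHz.
Within [28.5 kHz, 81.5 kHz]: 38 kHz, 47 kHz, 80.5 kHz.

38 kHz, 47 kHz, 80.5 kHz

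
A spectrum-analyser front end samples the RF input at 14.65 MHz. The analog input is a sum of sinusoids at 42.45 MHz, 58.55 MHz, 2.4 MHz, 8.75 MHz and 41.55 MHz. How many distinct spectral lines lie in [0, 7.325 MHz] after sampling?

4

fs/2 = 7.325 MHz.
42.45 MHz mod fs = 13.15 MHz.
13.15 MHz > fs/2 = 7.325 MHz, folds to fs − 13.15 MHz = 1.5 MHz.
58.55 MHz mod fs = 14.6 MHz.
14.6 MHz > fs/2 = 7.325 MHz, folds to fs − 14.6 MHz = 0.05 MHz.
2.4 MHz ≤ fs/2 = 7.325 MHz, passes unchanged.
8.75 MHz > fs/2 = 7.325 MHz, folds to fs − 8.75 MHz = 5.9 MHz.
41.55 MHz mod fs = 12.25 MHz.
12.25 MHz > fs/2 = 7.325 MHz, folds to fs − 12.25 MHz = 2.4 MHz.
Distinct values: {0.05 MHz, 1.5 MHz, 2.4 MHz, 5.9 MHz} → 4.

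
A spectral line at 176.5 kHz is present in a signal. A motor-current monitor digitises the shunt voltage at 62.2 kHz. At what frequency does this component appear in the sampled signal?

10.1 kHz

176.5 kHz mod fs = 52.1 kHz.
52.1 kHz > fs/2 = 31.1 kHz, folds to fs − 52.1 kHz = 10.1 kHz.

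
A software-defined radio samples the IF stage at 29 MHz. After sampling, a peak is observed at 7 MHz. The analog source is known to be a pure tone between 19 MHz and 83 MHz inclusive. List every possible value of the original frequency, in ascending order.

Frequencies that alias to 7 MHz are k·fs ± 7 MHz for integer k ≥ 0.
k=0: 7 MHz.
k=1: 22 MHz, 36 MHz.
k=2: 51 MHz, 65 MHz.
k=3: 80 MHz, 94 MHz.
k=4: 109 MHz, 123 MHz.
Within [19 MHz, 83 MHz]: 22 MHz, 36 MHz, 51 MHz, 65 MHz, 80 MHz.

22 MHz, 36 MHz, 51 MHz, 65 MHz, 80 MHz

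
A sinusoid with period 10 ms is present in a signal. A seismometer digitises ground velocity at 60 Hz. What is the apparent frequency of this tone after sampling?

T = 10 ms → f = 1/T = 100 Hz.
100 Hz mod fs = 40 Hz.
40 Hz > fs/2 = 30 Hz, folds to fs − 40 Hz = 20 Hz.

20 Hz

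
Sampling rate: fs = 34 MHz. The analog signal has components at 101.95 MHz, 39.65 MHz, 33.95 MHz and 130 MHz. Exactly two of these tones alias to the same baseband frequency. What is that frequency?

fs/2 = 17 MHz.
101.95 MHz mod fs = 33.95 MHz.
33.95 MHz > fs/2 = 17 MHz, folds to fs − 33.95 MHz = 0.05 MHz.
39.65 MHz mod fs = 5.65 MHz.
5.65 MHz ≤ fs/2 = 17 MHz, appears at 5.65 MHz.
33.95 MHz > fs/2 = 17 MHz, folds to fs − 33.95 MHz = 0.05 MHz.
130 MHz mod fs = 28 MHz.
28 MHz > fs/2 = 17 MHz, folds to fs − 28 MHz = 6 MHz.
33.95 MHz and 101.95 MHz both map to 0.05 MHz.

0.05 MHz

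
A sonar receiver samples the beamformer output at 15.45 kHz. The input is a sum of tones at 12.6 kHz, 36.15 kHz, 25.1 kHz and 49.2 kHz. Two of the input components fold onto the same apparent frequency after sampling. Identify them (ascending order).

12.6 kHz, 49.2 kHz

fs/2 = 7.725 kHz.
12.6 kHz > fs/2 = 7.725 kHz, folds to fs − 12.6 kHz = 2.85 kHz.
36.15 kHz mod fs = 5.25 kHz.
5.25 kHz ≤ fs/2 = 7.725 kHz, appears at 5.25 kHz.
25.1 kHz mod fs = 9.65 kHz.
9.65 kHz > fs/2 = 7.725 kHz, folds to fs − 9.65 kHz = 5.8 kHz.
49.2 kHz mod fs = 2.85 kHz.
2.85 kHz ≤ fs/2 = 7.725 kHz, appears at 2.85 kHz.
12.6 kHz and 49.2 kHz both map to 2.85 kHz.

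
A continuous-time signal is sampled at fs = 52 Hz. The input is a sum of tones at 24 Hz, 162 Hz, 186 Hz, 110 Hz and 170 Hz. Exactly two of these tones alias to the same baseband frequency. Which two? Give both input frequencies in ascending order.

110 Hz, 162 Hz

fs/2 = 26 Hz.
24 Hz ≤ fs/2 = 26 Hz, passes unchanged.
162 Hz mod fs = 6 Hz.
6 Hz ≤ fs/2 = 26 Hz, appears at 6 Hz.
186 Hz mod fs = 30 Hz.
30 Hz > fs/2 = 26 Hz, folds to fs − 30 Hz = 22 Hz.
110 Hz mod fs = 6 Hz.
6 Hz ≤ fs/2 = 26 Hz, appears at 6 Hz.
170 Hz mod fs = 14 Hz.
14 Hz ≤ fs/2 = 26 Hz, appears at 14 Hz.
110 Hz and 162 Hz both map to 6 Hz.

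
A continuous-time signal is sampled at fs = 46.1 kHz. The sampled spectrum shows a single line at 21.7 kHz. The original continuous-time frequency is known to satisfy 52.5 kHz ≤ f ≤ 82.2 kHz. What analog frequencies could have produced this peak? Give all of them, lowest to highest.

Frequencies that alias to 21.7 kHz are k·fs ± 21.7 kHz for integer k ≥ 0.
k=0: 21.7 kHz.
k=1: 24.4 kHz, 67.8 kHz.
k=2: 70.5 kHz, 113.9 kHz.
k=3: 116.6 kHz, 160 kHz.
Within [52.5 kHz, 82.2 kHz]: 67.8 kHz, 70.5 kHz.

67.8 kHz, 70.5 kHz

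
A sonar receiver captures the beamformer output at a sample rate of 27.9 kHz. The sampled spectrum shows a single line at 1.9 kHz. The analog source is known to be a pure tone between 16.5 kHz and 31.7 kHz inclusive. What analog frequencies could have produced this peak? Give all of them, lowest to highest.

Frequencies that alias to 1.9 kHz are k·fs ± 1.9 kHz for integer k ≥ 0.
k=0: 1.9 kHz.
k=1: 26 kHz, 29.8 kHz.
k=2: 53.9 kHz, 57.7 kHz.
Within [16.5 kHz, 31.7 kHz]: 26 kHz, 29.8 kHz.

26 kHz, 29.8 kHz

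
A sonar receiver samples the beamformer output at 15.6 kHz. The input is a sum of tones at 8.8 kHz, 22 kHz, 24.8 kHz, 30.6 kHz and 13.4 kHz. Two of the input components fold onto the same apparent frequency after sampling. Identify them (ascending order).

fs/2 = 7.8 kHz.
8.8 kHz > fs/2 = 7.8 kHz, folds to fs − 8.8 kHz = 6.8 kHz.
22 kHz mod fs = 6.4 kHz.
6.4 kHz ≤ fs/2 = 7.8 kHz, appears at 6.4 kHz.
24.8 kHz mod fs = 9.2 kHz.
9.2 kHz > fs/2 = 7.8 kHz, folds to fs − 9.2 kHz = 6.4 kHz.
30.6 kHz mod fs = 15 kHz.
15 kHz > fs/2 = 7.8 kHz, folds to fs − 15 kHz = 0.6 kHz.
13.4 kHz > fs/2 = 7.8 kHz, folds to fs − 13.4 kHz = 2.2 kHz.
22 kHz and 24.8 kHz both map to 6.4 kHz.

22 kHz, 24.8 kHz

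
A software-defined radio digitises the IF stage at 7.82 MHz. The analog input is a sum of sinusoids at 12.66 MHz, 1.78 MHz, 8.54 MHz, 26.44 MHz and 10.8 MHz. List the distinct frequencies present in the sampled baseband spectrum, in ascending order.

0.72 MHz, 1.78 MHz, 2.98 MHz

fs/2 = 3.91 MHz.
12.66 MHz mod fs = 4.84 MHz.
4.84 MHz > fs/2 = 3.91 MHz, folds to fs − 4.84 MHz = 2.98 MHz.
1.78 MHz ≤ fs/2 = 3.91 MHz, passes unchanged.
8.54 MHz mod fs = 0.72 MHz.
0.72 MHz ≤ fs/2 = 3.91 MHz, appears at 0.72 MHz.
26.44 MHz mod fs = 2.98 MHz.
2.98 MHz ≤ fs/2 = 3.91 MHz, appears at 2.98 MHz.
10.8 MHz mod fs = 2.98 MHz.
2.98 MHz ≤ fs/2 = 3.91 MHz, appears at 2.98 MHz.
Distinct values: {0.72 MHz, 1.78 MHz, 2.98 MHz}.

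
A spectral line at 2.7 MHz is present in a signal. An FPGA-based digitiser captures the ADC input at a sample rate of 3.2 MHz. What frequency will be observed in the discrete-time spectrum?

0.5 MHz

2.7 MHz > fs/2 = 1.6 MHz, folds to fs − 2.7 MHz = 0.5 MHz.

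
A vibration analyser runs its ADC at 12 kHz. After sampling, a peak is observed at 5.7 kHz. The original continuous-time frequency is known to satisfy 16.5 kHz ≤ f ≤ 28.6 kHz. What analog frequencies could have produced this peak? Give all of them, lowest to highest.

Frequencies that alias to 5.7 kHz are k·fs ± 5.7 kHz for integer k ≥ 0.
k=0: 5.7 kHz.
k=1: 6.3 kHz, 17.7 kHz.
k=2: 18.3 kHz, 29.7 kHz.
k=3: 30.3 kHz, 41.7 kHz.
Within [16.5 kHz, 28.6 kHz]: 17.7 kHz, 18.3 kHz.

17.7 kHz, 18.3 kHz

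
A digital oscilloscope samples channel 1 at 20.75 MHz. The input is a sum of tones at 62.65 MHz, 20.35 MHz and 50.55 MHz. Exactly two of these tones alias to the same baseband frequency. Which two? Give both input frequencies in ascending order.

20.35 MHz, 62.65 MHz

fs/2 = 10.375 MHz.
62.65 MHz mod fs = 0.4 MHz.
0.4 MHz ≤ fs/2 = 10.375 MHz, appears at 0.4 MHz.
20.35 MHz > fs/2 = 10.375 MHz, folds to fs − 20.35 MHz = 0.4 MHz.
50.55 MHz mod fs = 9.05 MHz.
9.05 MHz ≤ fs/2 = 10.375 MHz, appears at 9.05 MHz.
20.35 MHz and 62.65 MHz both map to 0.4 MHz.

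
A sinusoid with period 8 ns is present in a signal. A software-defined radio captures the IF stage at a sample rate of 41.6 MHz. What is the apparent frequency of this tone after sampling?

0.2 MHz

T = 8 ns → f = 1/T = 125 MHz.
125 MHz mod fs = 0.2 MHz.
0.2 MHz ≤ fs/2 = 20.8 MHz, appears at 0.2 MHz.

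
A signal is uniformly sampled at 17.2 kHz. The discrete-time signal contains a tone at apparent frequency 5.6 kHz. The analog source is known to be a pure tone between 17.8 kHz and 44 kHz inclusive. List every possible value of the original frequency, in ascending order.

Frequencies that alias to 5.6 kHz are k·fs ± 5.6 kHz for integer k ≥ 0.
k=0: 5.6 kHz.
k=1: 11.6 kHz, 22.8 kHz.
k=2: 28.8 kHz, 40 kHz.
k=3: 46 kHz, 57.2 kHz.
Within [17.8 kHz, 44 kHz]: 22.8 kHz, 28.8 kHz, 40 kHz.

22.8 kHz, 28.8 kHz, 40 kHz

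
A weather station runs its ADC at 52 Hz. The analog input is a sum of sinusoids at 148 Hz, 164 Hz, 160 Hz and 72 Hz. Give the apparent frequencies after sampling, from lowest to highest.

4 Hz, 8 Hz, 20 Hz

fs/2 = 26 Hz.
148 Hz mod fs = 44 Hz.
44 Hz > fs/2 = 26 Hz, folds to fs − 44 Hz = 8 Hz.
164 Hz mod fs = 8 Hz.
8 Hz ≤ fs/2 = 26 Hz, appears at 8 Hz.
160 Hz mod fs = 4 Hz.
4 Hz ≤ fs/2 = 26 Hz, appears at 4 Hz.
72 Hz mod fs = 20 Hz.
20 Hz ≤ fs/2 = 26 Hz, appears at 20 Hz.
Distinct values: {4 Hz, 8 Hz, 20 Hz}.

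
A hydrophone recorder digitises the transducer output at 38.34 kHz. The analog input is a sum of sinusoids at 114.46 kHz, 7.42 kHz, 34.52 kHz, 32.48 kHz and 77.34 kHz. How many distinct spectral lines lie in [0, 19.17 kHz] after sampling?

5

fs/2 = 19.17 kHz.
114.46 kHz mod fs = 37.78 kHz.
37.78 kHz > fs/2 = 19.17 kHz, folds to fs − 37.78 kHz = 0.56 kHz.
7.42 kHz ≤ fs/2 = 19.17 kHz, passes unchanged.
34.52 kHz > fs/2 = 19.17 kHz, folds to fs − 34.52 kHz = 3.82 kHz.
32.48 kHz > fs/2 = 19.17 kHz, folds to fs − 32.48 kHz = 5.86 kHz.
77.34 kHz mod fs = 0.66 kHz.
0.66 kHz ≤ fs/2 = 19.17 kHz, appears at 0.66 kHz.
Distinct values: {0.56 kHz, 0.66 kHz, 3.82 kHz, 5.86 kHz, 7.42 kHz} → 5.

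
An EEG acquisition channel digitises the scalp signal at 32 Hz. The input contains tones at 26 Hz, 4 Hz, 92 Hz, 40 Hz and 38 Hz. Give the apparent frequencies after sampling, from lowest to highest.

fs/2 = 16 Hz.
26 Hz > fs/2 = 16 Hz, folds to fs − 26 Hz = 6 Hz.
4 Hz ≤ fs/2 = 16 Hz, passes unchanged.
92 Hz mod fs = 28 Hz.
28 Hz > fs/2 = 16 Hz, folds to fs − 28 Hz = 4 Hz.
40 Hz mod fs = 8 Hz.
8 Hz ≤ fs/2 = 16 Hz, appears at 8 Hz.
38 Hz mod fs = 6 Hz.
6 Hz ≤ fs/2 = 16 Hz, appears at 6 Hz.
Distinct values: {4 Hz, 6 Hz, 8 Hz}.

4 Hz, 6 Hz, 8 Hz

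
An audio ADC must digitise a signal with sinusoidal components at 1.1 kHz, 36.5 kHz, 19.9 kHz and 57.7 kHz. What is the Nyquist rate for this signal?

115.4 kHz

Highest-frequency component: 57.7 kHz.
Nyquist rate = 2 × 57.7 kHz = 115.4 kHz.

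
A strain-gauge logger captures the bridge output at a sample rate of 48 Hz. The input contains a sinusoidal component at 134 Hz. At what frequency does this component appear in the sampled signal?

10 Hz

134 Hz mod fs = 38 Hz.
38 Hz > fs/2 = 24 Hz, folds to fs − 38 Hz = 10 Hz.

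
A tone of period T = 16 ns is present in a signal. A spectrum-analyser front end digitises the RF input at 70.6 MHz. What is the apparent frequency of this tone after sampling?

8.1 MHz

T = 16 ns → f = 1/T = 62.5 MHz.
62.5 MHz > fs/2 = 35.3 MHz, folds to fs − 62.5 MHz = 8.1 MHz.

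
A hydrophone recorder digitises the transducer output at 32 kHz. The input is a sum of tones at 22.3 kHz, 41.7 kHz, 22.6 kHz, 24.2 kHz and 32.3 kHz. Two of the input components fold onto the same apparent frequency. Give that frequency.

9.7 kHz

fs/2 = 16 kHz.
22.3 kHz > fs/2 = 16 kHz, folds to fs − 22.3 kHz = 9.7 kHz.
41.7 kHz mod fs = 9.7 kHz.
9.7 kHz ≤ fs/2 = 16 kHz, appears at 9.7 kHz.
22.6 kHz > fs/2 = 16 kHz, folds to fs − 22.6 kHz = 9.4 kHz.
24.2 kHz > fs/2 = 16 kHz, folds to fs − 24.2 kHz = 7.8 kHz.
32.3 kHz mod fs = 0.3 kHz.
0.3 kHz ≤ fs/2 = 16 kHz, appears at 0.3 kHz.
22.3 kHz and 41.7 kHz both map to 9.7 kHz.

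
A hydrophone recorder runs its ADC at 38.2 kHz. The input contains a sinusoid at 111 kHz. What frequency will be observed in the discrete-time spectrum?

111 kHz mod fs = 34.6 kHz.
34.6 kHz > fs/2 = 19.1 kHz, folds to fs − 34.6 kHz = 3.6 kHz.

3.6 kHz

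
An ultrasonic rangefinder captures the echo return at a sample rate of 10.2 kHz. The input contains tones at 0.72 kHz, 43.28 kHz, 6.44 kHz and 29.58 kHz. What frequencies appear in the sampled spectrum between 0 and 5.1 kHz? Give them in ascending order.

fs/2 = 5.1 kHz.
0.72 kHz ≤ fs/2 = 5.1 kHz, passes unchanged.
43.28 kHz mod fs = 2.48 kHz.
2.48 kHz ≤ fs/2 = 5.1 kHz, appears at 2.48 kHz.
6.44 kHz > fs/2 = 5.1 kHz, folds to fs − 6.44 kHz = 3.76 kHz.
29.58 kHz mod fs = 9.18 kHz.
9.18 kHz > fs/2 = 5.1 kHz, folds to fs − 9.18 kHz = 1.02 kHz.
Distinct values: {0.72 kHz, 1.02 kHz, 2.48 kHz, 3.76 kHz}.

0.72 kHz, 1.02 kHz, 2.48 kHz, 3.76 kHz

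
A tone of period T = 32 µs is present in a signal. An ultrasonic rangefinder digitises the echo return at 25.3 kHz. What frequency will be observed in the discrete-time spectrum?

T = 32 µs → f = 1/T = 31.25 kHz.
31.25 kHz mod fs = 5.95 kHz.
5.95 kHz ≤ fs/2 = 12.65 kHz, appears at 5.95 kHz.

5.95 kHz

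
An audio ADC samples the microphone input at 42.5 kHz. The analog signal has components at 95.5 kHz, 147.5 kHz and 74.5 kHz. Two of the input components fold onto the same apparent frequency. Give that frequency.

fs/2 = 21.25 kHz.
95.5 kHz mod fs = 10.5 kHz.
10.5 kHz ≤ fs/2 = 21.25 kHz, appears at 10.5 kHz.
147.5 kHz mod fs = 20 kHz.
20 kHz ≤ fs/2 = 21.25 kHz, appears at 20 kHz.
74.5 kHz mod fs = 32 kHz.
32 kHz > fs/2 = 21.25 kHz, folds to fs − 32 kHz = 10.5 kHz.
74.5 kHz and 95.5 kHz both map to 10.5 kHz.

10.5 kHz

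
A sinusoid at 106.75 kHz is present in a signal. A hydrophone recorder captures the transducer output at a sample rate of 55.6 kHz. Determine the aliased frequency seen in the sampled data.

4.45 kHz

106.75 kHz mod fs = 51.15 kHz.
51.15 kHz > fs/2 = 27.8 kHz, folds to fs − 51.15 kHz = 4.45 kHz.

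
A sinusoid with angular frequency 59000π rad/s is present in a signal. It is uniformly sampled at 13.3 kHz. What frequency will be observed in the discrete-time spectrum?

ω = 59000π rad/s → f = ω/(2π) = 29500 Hz = 29.5 kHz.
29.5 kHz mod fs = 2.9 kHz.
2.9 kHz ≤ fs/2 = 6.65 kHz, appears at 2.9 kHz.

2.9 kHz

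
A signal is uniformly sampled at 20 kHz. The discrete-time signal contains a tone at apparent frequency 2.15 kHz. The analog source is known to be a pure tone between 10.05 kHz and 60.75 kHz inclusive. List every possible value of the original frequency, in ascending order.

Frequencies that alias to 2.15 kHz are k·fs ± 2.15 kHz for integer k ≥ 0.
k=0: 2.15 kHz.
k=1: 17.85 kHz, 22.15 kHz.
k=2: 37.85 kHz, 42.15 kHz.
k=3: 57.85 kHz, 62.15 kHz.
k=4: 77.85 kHz, 82.15 kHz.
Within [10.05 kHz, 60.75 kHz]: 17.85 kHz, 22.15 kHz, 37.85 kHz, 42.15 kHz, 57.85 kHz.

17.85 kHz, 22.15 kHz, 37.85 kHz, 42.15 kHz, 57.85 kHz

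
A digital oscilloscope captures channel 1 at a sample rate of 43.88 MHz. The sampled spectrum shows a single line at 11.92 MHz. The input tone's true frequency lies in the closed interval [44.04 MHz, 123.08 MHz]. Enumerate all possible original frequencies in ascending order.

55.8 MHz, 75.84 MHz, 99.68 MHz, 119.72 MHz

Frequencies that alias to 11.92 MHz are k·fs ± 11.92 MHz for integer k ≥ 0.
k=0: 11.92 MHz.
k=1: 31.96 MHz, 55.8 MHz.
k=2: 75.84 MHz, 99.68 MHz.
k=3: 119.72 MHz, 143.56 MHz.
k=4: 163.6 MHz, 187.44 MHz.
Within [44.04 MHz, 123.08 MHz]: 55.8 MHz, 75.84 MHz, 99.68 MHz, 119.72 MHz.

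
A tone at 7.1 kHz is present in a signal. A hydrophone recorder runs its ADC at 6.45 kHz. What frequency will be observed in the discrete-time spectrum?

0.65 kHz

7.1 kHz mod fs = 0.65 kHz.
0.65 kHz ≤ fs/2 = 3.225 kHz, appears at 0.65 kHz.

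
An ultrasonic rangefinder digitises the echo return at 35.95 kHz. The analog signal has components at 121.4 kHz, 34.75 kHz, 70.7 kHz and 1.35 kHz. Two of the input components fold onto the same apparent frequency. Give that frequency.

1.2 kHz

fs/2 = 17.975 kHz.
121.4 kHz mod fs = 13.55 kHz.
13.55 kHz ≤ fs/2 = 17.975 kHz, appears at 13.55 kHz.
34.75 kHz > fs/2 = 17.975 kHz, folds to fs − 34.75 kHz = 1.2 kHz.
70.7 kHz mod fs = 34.75 kHz.
34.75 kHz > fs/2 = 17.975 kHz, folds to fs − 34.75 kHz = 1.2 kHz.
1.35 kHz ≤ fs/2 = 17.975 kHz, passes unchanged.
34.75 kHz and 70.7 kHz both map to 1.2 kHz.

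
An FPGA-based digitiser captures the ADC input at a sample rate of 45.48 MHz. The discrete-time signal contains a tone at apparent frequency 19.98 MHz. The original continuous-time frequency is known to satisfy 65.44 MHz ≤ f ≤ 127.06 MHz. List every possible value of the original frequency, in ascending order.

Frequencies that alias to 19.98 MHz are k·fs ± 19.98 MHz for integer k ≥ 0.
k=0: 19.98 MHz.
k=1: 25.5 MHz, 65.46 MHz.
k=2: 70.98 MHz, 110.94 MHz.
k=3: 116.46 MHz, 156.42 MHz.
k=4: 161.94 MHz, 201.9 MHz.
Within [65.44 MHz, 127.06 MHz]: 65.46 MHz, 70.98 MHz, 110.94 MHz, 116.46 MHz.

65.46 MHz, 70.98 MHz, 110.94 MHz, 116.46 MHz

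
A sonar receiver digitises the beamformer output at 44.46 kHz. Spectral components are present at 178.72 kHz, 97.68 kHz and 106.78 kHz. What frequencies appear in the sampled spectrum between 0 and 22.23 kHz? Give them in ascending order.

0.88 kHz, 8.76 kHz, 17.86 kHz

fs/2 = 22.23 kHz.
178.72 kHz mod fs = 0.88 kHz.
0.88 kHz ≤ fs/2 = 22.23 kHz, appears at 0.88 kHz.
97.68 kHz mod fs = 8.76 kHz.
8.76 kHz ≤ fs/2 = 22.23 kHz, appears at 8.76 kHz.
106.78 kHz mod fs = 17.86 kHz.
17.86 kHz ≤ fs/2 = 22.23 kHz, appears at 17.86 kHz.
Distinct values: {0.88 kHz, 8.76 kHz, 17.86 kHz}.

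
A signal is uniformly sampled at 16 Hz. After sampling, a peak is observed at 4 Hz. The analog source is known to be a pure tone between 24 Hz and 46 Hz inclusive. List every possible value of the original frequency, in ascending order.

28 Hz, 36 Hz, 44 Hz

Frequencies that alias to 4 Hz are k·fs ± 4 Hz for integer k ≥ 0.
k=0: 4 Hz.
k=1: 12 Hz, 20 Hz.
k=2: 28 Hz, 36 Hz.
k=3: 44 Hz, 52 Hz.
k=4: 60 Hz, 68 Hz.
Within [24 Hz, 46 Hz]: 28 Hz, 36 Hz, 44 Hz.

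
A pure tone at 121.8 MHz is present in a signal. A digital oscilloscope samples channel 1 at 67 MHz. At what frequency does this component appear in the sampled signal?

121.8 MHz mod fs = 54.8 MHz.
54.8 MHz > fs/2 = 33.5 MHz, folds to fs − 54.8 MHz = 12.2 MHz.

12.2 MHz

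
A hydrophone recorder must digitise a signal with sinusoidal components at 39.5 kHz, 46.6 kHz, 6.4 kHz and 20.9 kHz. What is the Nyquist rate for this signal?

93.2 kHz

Highest-frequency component: 46.6 kHz.
Nyquist rate = 2 × 46.6 kHz = 93.2 kHz.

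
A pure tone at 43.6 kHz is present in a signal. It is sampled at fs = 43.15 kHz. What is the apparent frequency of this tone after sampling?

43.6 kHz mod fs = 0.45 kHz.
0.45 kHz ≤ fs/2 = 21.575 kHz, appears at 0.45 kHz.

0.45 kHz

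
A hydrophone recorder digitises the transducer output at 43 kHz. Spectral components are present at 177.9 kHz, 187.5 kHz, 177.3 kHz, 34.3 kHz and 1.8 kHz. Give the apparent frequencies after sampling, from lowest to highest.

1.8 kHz, 5.3 kHz, 5.9 kHz, 8.7 kHz, 15.5 kHz

fs/2 = 21.5 kHz.
177.9 kHz mod fs = 5.9 kHz.
5.9 kHz ≤ fs/2 = 21.5 kHz, appears at 5.9 kHz.
187.5 kHz mod fs = 15.5 kHz.
15.5 kHz ≤ fs/2 = 21.5 kHz, appears at 15.5 kHz.
177.3 kHz mod fs = 5.3 kHz.
5.3 kHz ≤ fs/2 = 21.5 kHz, appears at 5.3 kHz.
34.3 kHz > fs/2 = 21.5 kHz, folds to fs − 34.3 kHz = 8.7 kHz.
1.8 kHz ≤ fs/2 = 21.5 kHz, passes unchanged.
Distinct values: {1.8 kHz, 5.3 kHz, 5.9 kHz, 8.7 kHz, 15.5 kHz}.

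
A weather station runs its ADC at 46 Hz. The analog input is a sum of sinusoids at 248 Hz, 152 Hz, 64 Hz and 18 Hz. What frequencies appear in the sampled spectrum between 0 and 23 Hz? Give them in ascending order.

14 Hz, 18 Hz

fs/2 = 23 Hz.
248 Hz mod fs = 18 Hz.
18 Hz ≤ fs/2 = 23 Hz, appears at 18 Hz.
152 Hz mod fs = 14 Hz.
14 Hz ≤ fs/2 = 23 Hz, appears at 14 Hz.
64 Hz mod fs = 18 Hz.
18 Hz ≤ fs/2 = 23 Hz, appears at 18 Hz.
18 Hz ≤ fs/2 = 23 Hz, passes unchanged.
Distinct values: {14 Hz, 18 Hz}.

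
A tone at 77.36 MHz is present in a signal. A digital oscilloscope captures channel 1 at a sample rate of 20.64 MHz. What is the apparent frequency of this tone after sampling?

77.36 MHz mod fs = 15.44 MHz.
15.44 MHz > fs/2 = 10.32 MHz, folds to fs − 15.44 MHz = 5.2 MHz.

5.2 MHz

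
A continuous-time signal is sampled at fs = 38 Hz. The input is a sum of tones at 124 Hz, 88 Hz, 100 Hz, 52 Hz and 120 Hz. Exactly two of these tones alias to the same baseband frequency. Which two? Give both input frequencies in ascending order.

fs/2 = 19 Hz.
124 Hz mod fs = 10 Hz.
10 Hz ≤ fs/2 = 19 Hz, appears at 10 Hz.
88 Hz mod fs = 12 Hz.
12 Hz ≤ fs/2 = 19 Hz, appears at 12 Hz.
100 Hz mod fs = 24 Hz.
24 Hz > fs/2 = 19 Hz, folds to fs − 24 Hz = 14 Hz.
52 Hz mod fs = 14 Hz.
14 Hz ≤ fs/2 = 19 Hz, appears at 14 Hz.
120 Hz mod fs = 6 Hz.
6 Hz ≤ fs/2 = 19 Hz, appears at 6 Hz.
52 Hz and 100 Hz both map to 14 Hz.

52 Hz, 100 Hz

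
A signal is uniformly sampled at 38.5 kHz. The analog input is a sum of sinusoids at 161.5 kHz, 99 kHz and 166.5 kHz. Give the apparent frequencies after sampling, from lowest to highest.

7.5 kHz, 12.5 kHz, 16.5 kHz

fs/2 = 19.25 kHz.
161.5 kHz mod fs = 7.5 kHz.
7.5 kHz ≤ fs/2 = 19.25 kHz, appears at 7.5 kHz.
99 kHz mod fs = 22 kHz.
22 kHz > fs/2 = 19.25 kHz, folds to fs − 22 kHz = 16.5 kHz.
166.5 kHz mod fs = 12.5 kHz.
12.5 kHz ≤ fs/2 = 19.25 kHz, appears at 12.5 kHz.
Distinct values: {7.5 kHz, 12.5 kHz, 16.5 kHz}.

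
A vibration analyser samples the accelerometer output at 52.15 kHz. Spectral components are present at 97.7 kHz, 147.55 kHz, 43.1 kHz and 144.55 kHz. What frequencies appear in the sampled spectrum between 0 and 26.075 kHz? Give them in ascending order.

6.6 kHz, 8.9 kHz, 9.05 kHz, 11.9 kHz

fs/2 = 26.075 kHz.
97.7 kHz mod fs = 45.55 kHz.
45.55 kHz > fs/2 = 26.075 kHz, folds to fs − 45.55 kHz = 6.6 kHz.
147.55 kHz mod fs = 43.25 kHz.
43.25 kHz > fs/2 = 26.075 kHz, folds to fs − 43.25 kHz = 8.9 kHz.
43.1 kHz > fs/2 = 26.075 kHz, folds to fs − 43.1 kHz = 9.05 kHz.
144.55 kHz mod fs = 40.25 kHz.
40.25 kHz > fs/2 = 26.075 kHz, folds to fs − 40.25 kHz = 11.9 kHz.
Distinct values: {6.6 kHz, 8.9 kHz, 9.05 kHz, 11.9 kHz}.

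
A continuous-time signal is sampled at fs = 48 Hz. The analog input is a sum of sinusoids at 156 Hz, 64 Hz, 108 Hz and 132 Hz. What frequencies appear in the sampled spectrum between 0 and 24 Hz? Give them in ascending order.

12 Hz, 16 Hz

fs/2 = 24 Hz.
156 Hz mod fs = 12 Hz.
12 Hz ≤ fs/2 = 24 Hz, appears at 12 Hz.
64 Hz mod fs = 16 Hz.
16 Hz ≤ fs/2 = 24 Hz, appears at 16 Hz.
108 Hz mod fs = 12 Hz.
12 Hz ≤ fs/2 = 24 Hz, appears at 12 Hz.
132 Hz mod fs = 36 Hz.
36 Hz > fs/2 = 24 Hz, folds to fs − 36 Hz = 12 Hz.
Distinct values: {12 Hz, 16 Hz}.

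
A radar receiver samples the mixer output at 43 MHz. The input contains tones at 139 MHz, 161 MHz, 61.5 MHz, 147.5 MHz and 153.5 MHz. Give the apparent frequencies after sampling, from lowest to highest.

10 MHz, 11 MHz, 18.5 MHz

fs/2 = 21.5 MHz.
139 MHz mod fs = 10 MHz.
10 MHz ≤ fs/2 = 21.5 MHz, appears at 10 MHz.
161 MHz mod fs = 32 MHz.
32 MHz > fs/2 = 21.5 MHz, folds to fs − 32 MHz = 11 MHz.
61.5 MHz mod fs = 18.5 MHz.
18.5 MHz ≤ fs/2 = 21.5 MHz, appears at 18.5 MHz.
147.5 MHz mod fs = 18.5 MHz.
18.5 MHz ≤ fs/2 = 21.5 MHz, appears at 18.5 MHz.
153.5 MHz mod fs = 24.5 MHz.
24.5 MHz > fs/2 = 21.5 MHz, folds to fs − 24.5 MHz = 18.5 MHz.
Distinct values: {10 MHz, 11 MHz, 18.5 MHz}.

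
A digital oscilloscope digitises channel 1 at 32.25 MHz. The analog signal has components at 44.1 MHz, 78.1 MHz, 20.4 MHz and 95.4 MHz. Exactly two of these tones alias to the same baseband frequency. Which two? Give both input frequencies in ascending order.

20.4 MHz, 44.1 MHz

fs/2 = 16.125 MHz.
44.1 MHz mod fs = 11.85 MHz.
11.85 MHz ≤ fs/2 = 16.125 MHz, appears at 11.85 MHz.
78.1 MHz mod fs = 13.6 MHz.
13.6 MHz ≤ fs/2 = 16.125 MHz, appears at 13.6 MHz.
20.4 MHz > fs/2 = 16.125 MHz, folds to fs − 20.4 MHz = 11.85 MHz.
95.4 MHz mod fs = 30.9 MHz.
30.9 MHz > fs/2 = 16.125 MHz, folds to fs − 30.9 MHz = 1.35 MHz.
20.4 MHz and 44.1 MHz both map to 11.85 MHz.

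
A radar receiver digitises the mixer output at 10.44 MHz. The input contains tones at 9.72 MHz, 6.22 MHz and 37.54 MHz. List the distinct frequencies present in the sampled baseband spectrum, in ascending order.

fs/2 = 5.22 MHz.
9.72 MHz > fs/2 = 5.22 MHz, folds to fs − 9.72 MHz = 0.72 MHz.
6.22 MHz > fs/2 = 5.22 MHz, folds to fs − 6.22 MHz = 4.22 MHz.
37.54 MHz mod fs = 6.22 MHz.
6.22 MHz > fs/2 = 5.22 MHz, folds to fs − 6.22 MHz = 4.22 MHz.
Distinct values: {0.72 MHz, 4.22 MHz}.

0.72 MHz, 4.22 MHz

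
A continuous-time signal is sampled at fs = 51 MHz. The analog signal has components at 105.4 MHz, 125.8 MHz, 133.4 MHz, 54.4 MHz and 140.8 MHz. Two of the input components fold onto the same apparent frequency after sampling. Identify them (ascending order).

fs/2 = 25.5 MHz.
105.4 MHz mod fs = 3.4 MHz.
3.4 MHz ≤ fs/2 = 25.5 MHz, appears at 3.4 MHz.
125.8 MHz mod fs = 23.8 MHz.
23.8 MHz ≤ fs/2 = 25.5 MHz, appears at 23.8 MHz.
133.4 MHz mod fs = 31.4 MHz.
31.4 MHz > fs/2 = 25.5 MHz, folds to fs − 31.4 MHz = 19.6 MHz.
54.4 MHz mod fs = 3.4 MHz.
3.4 MHz ≤ fs/2 = 25.5 MHz, appears at 3.4 MHz.
140.8 MHz mod fs = 38.8 MHz.
38.8 MHz > fs/2 = 25.5 MHz, folds to fs − 38.8 MHz = 12.2 MHz.
54.4 MHz and 105.4 MHz both map to 3.4 MHz.

54.4 MHz, 105.4 MHz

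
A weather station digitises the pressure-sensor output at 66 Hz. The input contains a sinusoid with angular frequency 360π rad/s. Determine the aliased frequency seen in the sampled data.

18 Hz

ω = 360π rad/s → f = ω/(2π) = 180 Hz.
180 Hz mod fs = 48 Hz.
48 Hz > fs/2 = 33 Hz, folds to fs − 48 Hz = 18 Hz.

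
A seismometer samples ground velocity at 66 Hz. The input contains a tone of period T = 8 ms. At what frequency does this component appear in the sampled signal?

T = 8 ms → f = 1/T = 125 Hz.
125 Hz mod fs = 59 Hz.
59 Hz > fs/2 = 33 Hz, folds to fs − 59 Hz = 7 Hz.

7 Hz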